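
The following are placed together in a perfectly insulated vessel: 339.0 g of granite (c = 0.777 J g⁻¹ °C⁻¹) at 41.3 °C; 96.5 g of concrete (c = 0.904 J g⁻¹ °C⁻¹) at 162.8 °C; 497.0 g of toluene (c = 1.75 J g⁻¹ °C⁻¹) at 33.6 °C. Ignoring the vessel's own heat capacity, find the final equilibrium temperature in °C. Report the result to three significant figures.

Σ mᵢcᵢ(T − Tᵢ) = 0  ⇒  T = Σ mᵢcᵢTᵢ / Σ mᵢcᵢ
Σ mᵢcᵢ = 339.0×0.777 + 96.5×0.904 + 497.0×1.75 = 1220.389
Σ mᵢcᵢTᵢ = 263.403×41.3 + 87.236×162.8 + 869.75×33.6 = 54304
T = 54304 / 1220.389 = 44.50 °C

T_f = 44.5 °C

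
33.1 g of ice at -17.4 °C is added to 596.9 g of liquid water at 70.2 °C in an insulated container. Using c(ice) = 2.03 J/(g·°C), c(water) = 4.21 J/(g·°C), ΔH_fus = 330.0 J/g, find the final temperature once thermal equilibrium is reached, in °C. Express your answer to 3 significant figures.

Heat to bring ice to 0 °C and melt it: q₁ = 33.1×2.03×17.4 + 33.1×330.0 = 12092 J
Heat the water can supply cooling to 0 °C: 596.9×4.21×70.2 = 176409 J > q₁, so all ice melts.
Energy balance: 596.9×4.21×(70.2 − T) = 12092 + 33.1×4.21×(T − 0)
2512.949(70.2 − T) = 12092 + 139.351 T
176409 − 12092 = 2652.300 T
T = 164317 / 2652.300 = 61.95 °C

T_f = 62.0 °C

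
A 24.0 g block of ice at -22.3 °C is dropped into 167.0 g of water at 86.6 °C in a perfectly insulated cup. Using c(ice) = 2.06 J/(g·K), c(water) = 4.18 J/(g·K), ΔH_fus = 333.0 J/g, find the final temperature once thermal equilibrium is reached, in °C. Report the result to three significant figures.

Heat to bring ice to 0 °C and melt it: q₁ = 24.0×2.06×22.3 + 24.0×333.0 = 9094.5 J
Heat the water can supply cooling to 0 °C: 167.0×4.18×86.6 = 60452.0 J > q₁, so all ice melts.
Energy balance: 167.0×4.18×(86.6 − T) = 9094.5 + 24.0×4.18×(T − 0)
698.06(86.6 − T) = 9094.5 + 100.32 T
60452.0 − 9094.5 = 798.38 T
T = 51357.5 / 798.38 = 64.33 °C

T_f = 64.3 °C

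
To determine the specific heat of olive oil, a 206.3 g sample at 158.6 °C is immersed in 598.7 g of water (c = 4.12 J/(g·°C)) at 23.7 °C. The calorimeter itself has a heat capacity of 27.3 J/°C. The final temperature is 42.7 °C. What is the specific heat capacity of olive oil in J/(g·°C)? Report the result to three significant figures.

c = 1.98 J/(g·°C)

q_gained = (598.7 × 4.12 + 27.3) × (42.7 − 23.7) = 47380 J
q_lost = 206.3 × c × (158.6 − 42.7) = 23910.17 c
Set equal: c = 47380 / 23910.17 = 1.98 J/(g·°C)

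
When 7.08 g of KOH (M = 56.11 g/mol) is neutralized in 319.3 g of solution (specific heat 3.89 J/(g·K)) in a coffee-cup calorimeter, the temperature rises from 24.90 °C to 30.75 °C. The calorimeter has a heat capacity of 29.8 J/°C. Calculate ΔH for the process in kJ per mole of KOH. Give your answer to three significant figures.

ΔH = -59.0 kJ/mol

|ΔT| = |30.75 − 24.90| = 5.85 °C
|q_surr| = (319.3 × 3.89 + 29.8) × 5.85 = 1271.877 × 5.85 = 7440 J
n(KOH) = 7.08 / 56.11 = 0.1262 mol
Temperature rose, so q_rxn = −|q_surr| = -7.440 kJ
ΔH = q_rxn / n = -58.95 kJ/mol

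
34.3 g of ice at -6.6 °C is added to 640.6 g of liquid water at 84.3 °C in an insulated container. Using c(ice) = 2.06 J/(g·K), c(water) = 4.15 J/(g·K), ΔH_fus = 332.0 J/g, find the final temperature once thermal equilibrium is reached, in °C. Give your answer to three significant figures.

T_f = 75.8 °C

Heat to bring ice to 0 °C and melt it: q₁ = 34.3×2.06×6.6 + 34.3×332.0 = 11854 J
Heat the water can supply cooling to 0 °C: 640.6×4.15×84.3 = 224111 J > q₁, so all ice melts.
Energy balance: 640.6×4.15×(84.3 − T) = 11854 + 34.3×4.15×(T − 0)
2658.49(84.3 − T) = 11854 + 142.345 T
224111 − 11854 = 2800.835 T
T = 212257 / 2800.835 = 75.78 °C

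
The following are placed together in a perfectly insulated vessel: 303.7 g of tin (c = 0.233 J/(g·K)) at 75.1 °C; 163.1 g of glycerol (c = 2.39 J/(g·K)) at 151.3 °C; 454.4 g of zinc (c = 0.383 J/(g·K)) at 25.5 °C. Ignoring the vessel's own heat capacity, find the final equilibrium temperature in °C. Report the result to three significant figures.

Σ mᵢcᵢ(T − Tᵢ) = 0  ⇒  T = Σ mᵢcᵢTᵢ / Σ mᵢcᵢ
Σ mᵢcᵢ = 303.7×0.233 + 163.1×2.39 + 454.4×0.383 = 634.6063
Σ mᵢcᵢTᵢ = 70.7621×75.1 + 389.809×151.3 + 174.0352×25.5 = 68730
T = 68730 / 634.6063 = 108.3 °C

T_f = 108 °C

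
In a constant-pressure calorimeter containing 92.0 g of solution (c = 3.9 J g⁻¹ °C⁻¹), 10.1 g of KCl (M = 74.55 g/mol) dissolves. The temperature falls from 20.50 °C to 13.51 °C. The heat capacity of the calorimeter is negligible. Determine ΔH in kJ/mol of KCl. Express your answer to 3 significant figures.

|ΔT| = |13.51 − 20.50| = 6.99 °C
|q_surr| = (92.0 × 3.9) × 6.99 = 358.8 × 6.99 = 2508 J
n(KCl) = 10.1 / 74.55 = 0.1355 mol
Temperature fell, so q_rxn = +|q_surr| = 2.508 kJ
ΔH = q_rxn / n = 18.51 kJ/mol

ΔH = 18.5 kJ/mol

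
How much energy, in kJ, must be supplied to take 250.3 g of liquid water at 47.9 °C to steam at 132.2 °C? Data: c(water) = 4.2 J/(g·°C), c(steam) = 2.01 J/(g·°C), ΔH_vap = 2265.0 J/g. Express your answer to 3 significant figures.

q = 638 kJ

q1 (heat water 47.9→100.0 °C): 250.3 × 4.2 × 52.1 = 54771 J
q2 (vaporize at 100 °C): 250.3 × 2265.0 = 566930 J
q3 (heat steam 100.0→132.2 °C): 250.3 × 2.01 × 32.2 = 16200 J
Total: 54771 + 566930 + 16200 = 637901 J = 638 kJ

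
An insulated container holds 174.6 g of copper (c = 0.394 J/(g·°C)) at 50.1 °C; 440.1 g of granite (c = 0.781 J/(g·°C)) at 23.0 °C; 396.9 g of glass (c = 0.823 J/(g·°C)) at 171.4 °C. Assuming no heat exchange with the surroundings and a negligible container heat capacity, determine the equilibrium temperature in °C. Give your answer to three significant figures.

Σ mᵢcᵢ(T − Tᵢ) = 0  ⇒  T = Σ mᵢcᵢTᵢ / Σ mᵢcᵢ
Σ mᵢcᵢ = 174.6×0.394 + 440.1×0.781 + 396.9×0.823 = 739.1592
Σ mᵢcᵢTᵢ = 68.7924×50.1 + 343.7181×23.0 + 326.6487×171.4 = 67340
T = 67340 / 739.1592 = 91.10 °C

T_f = 91.1 °C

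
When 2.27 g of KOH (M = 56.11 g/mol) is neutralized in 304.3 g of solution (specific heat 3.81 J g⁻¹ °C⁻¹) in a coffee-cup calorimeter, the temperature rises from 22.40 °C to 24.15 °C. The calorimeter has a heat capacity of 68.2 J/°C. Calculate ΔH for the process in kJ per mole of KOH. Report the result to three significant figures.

|ΔT| = |24.15 − 22.40| = 1.75 °C
|q_surr| = (304.3 × 3.81 + 68.2) × 1.75 = 1227.583 × 1.75 = 2148 J
n(KOH) = 2.27 / 56.11 = 0.04046 mol
Temperature rose, so q_rxn = −|q_surr| = -2.148 kJ
ΔH = q_rxn / n = -53.09 kJ/mol

ΔH = -53.1 kJ/mol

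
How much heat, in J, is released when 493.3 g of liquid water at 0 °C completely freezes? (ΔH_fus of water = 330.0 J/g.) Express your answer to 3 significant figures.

q = m × ΔH_fus = 493.3 × 330.0 = 162800 J

q = 163000 J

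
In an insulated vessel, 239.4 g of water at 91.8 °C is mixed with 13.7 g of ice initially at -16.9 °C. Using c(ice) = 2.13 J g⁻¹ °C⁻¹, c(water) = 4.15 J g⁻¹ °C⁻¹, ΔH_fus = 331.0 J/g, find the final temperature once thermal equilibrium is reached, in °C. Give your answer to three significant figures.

Heat to bring ice to 0 °C and melt it: q₁ = 13.7×2.13×16.9 + 13.7×331.0 = 5027.9 J
Heat the water can supply cooling to 0 °C: 239.4×4.15×91.8 = 91204.2 J > q₁, so all ice melts.
Energy balance: 239.4×4.15×(91.8 − T) = 5027.9 + 13.7×4.15×(T − 0)
993.51(91.8 − T) = 5027.9 + 56.855 T
91204.2 − 5027.9 = 1050.365 T
T = 86176.3 / 1050.365 = 82.04 °C

T_f = 82.0 °C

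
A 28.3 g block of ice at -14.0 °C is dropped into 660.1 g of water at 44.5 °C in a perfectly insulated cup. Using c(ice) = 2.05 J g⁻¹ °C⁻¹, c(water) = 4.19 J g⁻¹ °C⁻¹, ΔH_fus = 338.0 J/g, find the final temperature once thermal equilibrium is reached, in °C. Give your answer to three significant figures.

T_f = 39.1 °C

Heat to bring ice to 0 °C and melt it: q₁ = 28.3×2.05×14.0 + 28.3×338.0 = 10378 J
Heat the water can supply cooling to 0 °C: 660.1×4.19×44.5 = 123079 J > q₁, so all ice melts.
Energy balance: 660.1×4.19×(44.5 − T) = 10378 + 28.3×4.19×(T − 0)
2765.819(44.5 − T) = 10378 + 118.577 T
123079 − 10378 = 2884.396 T
T = 112701 / 2884.396 = 39.07 °C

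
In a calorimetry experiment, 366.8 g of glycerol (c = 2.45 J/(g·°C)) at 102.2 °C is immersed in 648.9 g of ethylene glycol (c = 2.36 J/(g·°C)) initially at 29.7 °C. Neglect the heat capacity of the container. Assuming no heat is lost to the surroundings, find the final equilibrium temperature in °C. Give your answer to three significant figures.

T_f = 56.5 °C

Heat lost by glycerol = heat gained by ethylene glycol.
(366.8)(2.45)(102.2 − T) = (648.9)(2.36)(T − 29.7)
898.66 (102.2 − T) = 1531.404 (T − 29.7)
91843 − 898.66 T = 1531.404 T − 45483
137326 = 2430.064 T
T = 56.51 °C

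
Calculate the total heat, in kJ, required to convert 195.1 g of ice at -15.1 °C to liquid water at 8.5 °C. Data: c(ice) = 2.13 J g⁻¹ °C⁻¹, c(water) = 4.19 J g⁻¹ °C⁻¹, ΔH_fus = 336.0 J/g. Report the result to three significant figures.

q1 (heat ice -15.1→0.0 °C): 195.1 × 2.13 × 15.1 = 6275 J
q2 (melt at 0 °C): 195.1 × 336.0 = 65554 J
q3 (heat water 0.0→8.5 °C): 195.1 × 4.19 × 8.5 = 6948 J
Total: 6275 + 65554 + 6948 = 78777 J = 78.8 kJ

q = 78.8 kJ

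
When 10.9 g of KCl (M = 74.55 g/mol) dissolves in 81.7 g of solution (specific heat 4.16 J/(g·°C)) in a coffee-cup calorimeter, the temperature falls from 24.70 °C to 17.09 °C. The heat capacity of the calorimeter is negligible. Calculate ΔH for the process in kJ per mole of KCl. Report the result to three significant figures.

ΔH = 17.7 kJ/mol

|ΔT| = |17.09 − 24.70| = 7.61 °C
|q_surr| = (81.7 × 4.16) × 7.61 = 339.872 × 7.61 = 2586 J
n(KCl) = 10.9 / 74.55 = 0.1462 mol
Temperature fell, so q_rxn = +|q_surr| = 2.586 kJ
ΔH = q_rxn / n = 17.69 kJ/mol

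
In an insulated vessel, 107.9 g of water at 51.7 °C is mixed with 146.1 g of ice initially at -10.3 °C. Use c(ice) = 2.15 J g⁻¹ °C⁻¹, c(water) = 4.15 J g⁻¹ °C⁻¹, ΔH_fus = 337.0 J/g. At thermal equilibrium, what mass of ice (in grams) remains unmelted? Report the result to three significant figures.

m_ice remaining = 87.0 g

Heat to warm all ice to 0 °C: 146.1×2.15×10.3 = 3235.4 J
Heat released by water cooling to 0 °C: 107.9×4.15×51.7 = 23150 J
23150 J < 3235.4 + 146.1×337.0 = 52471.1 J, so not all ice melts; final T = 0 °C.
Heat left for melting: 23150 − 3235.4 = 19914.6 J
Mass melted = 19914.6 / 337.0 = 59.09 g
Ice remaining = 146.1 − 59.09 = 87.01 g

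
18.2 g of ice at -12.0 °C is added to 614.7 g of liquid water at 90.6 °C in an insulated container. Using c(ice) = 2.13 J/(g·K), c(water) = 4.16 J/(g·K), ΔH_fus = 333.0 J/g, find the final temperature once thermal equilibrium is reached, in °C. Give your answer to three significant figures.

Heat to bring ice to 0 °C and melt it: q₁ = 18.2×2.13×12.0 + 18.2×333.0 = 6525.8 J
Heat the water can supply cooling to 0 °C: 614.7×4.16×90.6 = 231678 J > q₁, so all ice melts.
Energy balance: 614.7×4.16×(90.6 − T) = 6525.8 + 18.2×4.16×(T − 0)
2557.152(90.6 − T) = 6525.8 + 75.712 T
231678 − 6525.8 = 2632.864 T
T = 225152.2 / 2632.864 = 85.52 °C

T_f = 85.5 °C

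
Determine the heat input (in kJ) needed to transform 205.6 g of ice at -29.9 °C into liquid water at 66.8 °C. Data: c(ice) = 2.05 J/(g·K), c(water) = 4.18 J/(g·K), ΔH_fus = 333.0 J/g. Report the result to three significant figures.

q1 (heat ice -29.9→0.0 °C): 205.6 × 2.05 × 29.9 = 12602 J
q2 (melt at 0 °C): 205.6 × 333.0 = 68465 J
q3 (heat water 0.0→66.8 °C): 205.6 × 4.18 × 66.8 = 57408 J
Total: 12602 + 68465 + 57408 = 138475 J = 138 kJ

q = 138 kJ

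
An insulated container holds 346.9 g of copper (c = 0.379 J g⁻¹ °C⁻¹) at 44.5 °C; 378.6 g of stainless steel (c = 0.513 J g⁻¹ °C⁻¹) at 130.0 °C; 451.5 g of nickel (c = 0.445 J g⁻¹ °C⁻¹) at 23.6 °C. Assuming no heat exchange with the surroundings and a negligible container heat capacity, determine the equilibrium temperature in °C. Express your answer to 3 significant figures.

Σ mᵢcᵢ(T − Tᵢ) = 0  ⇒  T = Σ mᵢcᵢTᵢ / Σ mᵢcᵢ
Σ mᵢcᵢ = 346.9×0.379 + 378.6×0.513 + 451.5×0.445 = 526.6144
Σ mᵢcᵢTᵢ = 131.4751×44.5 + 194.2218×130.0 + 200.9175×23.6 = 35841
T = 35841 / 526.6144 = 68.06 °C

T_f = 68.1 °C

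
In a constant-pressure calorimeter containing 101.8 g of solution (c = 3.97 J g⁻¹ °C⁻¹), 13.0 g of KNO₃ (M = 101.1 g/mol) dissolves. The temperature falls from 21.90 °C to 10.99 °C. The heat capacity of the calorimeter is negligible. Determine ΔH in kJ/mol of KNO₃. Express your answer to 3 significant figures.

ΔH = 34.3 kJ/mol

|ΔT| = |10.99 − 21.90| = 10.91 °C
|q_surr| = (101.8 × 3.97) × 10.91 = 404.146 × 10.91 = 4409 J
n(KNO₃) = 13.0 / 101.1 = 0.1286 mol
Temperature fell, so q_rxn = +|q_surr| = 4.409 kJ
ΔH = q_rxn / n = 34.28 kJ/mol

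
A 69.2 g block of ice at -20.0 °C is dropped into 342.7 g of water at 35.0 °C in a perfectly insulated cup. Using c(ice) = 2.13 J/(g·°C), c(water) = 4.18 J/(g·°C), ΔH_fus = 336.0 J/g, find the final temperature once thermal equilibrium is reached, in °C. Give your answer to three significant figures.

Heat to bring ice to 0 °C and melt it: q₁ = 69.2×2.13×20.0 + 69.2×336.0 = 26199 J
Heat the water can supply cooling to 0 °C: 342.7×4.18×35.0 = 50137.0 J > q₁, so all ice melts.
Energy balance: 342.7×4.18×(35.0 − T) = 26199 + 69.2×4.18×(T − 0)
1432.486(35.0 − T) = 26199 + 289.256 T
50137.0 − 26199 = 1721.742 T
T = 23938.0 / 1721.742 = 13.90 °C

T_f = 13.9 °C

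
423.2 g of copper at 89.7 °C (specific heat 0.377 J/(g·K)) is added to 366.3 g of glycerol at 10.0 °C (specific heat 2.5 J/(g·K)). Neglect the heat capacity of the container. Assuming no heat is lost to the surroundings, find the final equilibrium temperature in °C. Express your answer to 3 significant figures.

Heat lost by copper = heat gained by glycerol.
(423.2)(0.377)(89.7 − T) = (366.3)(2.5)(T − 10.0)
159.5464 (89.7 − T) = 915.75 (T − 10.0)
14311 − 159.5464 T = 915.75 T − 9157.5
23468.5 = 1075.2964 T
T = 21.83 °C

T_f = 21.8 °C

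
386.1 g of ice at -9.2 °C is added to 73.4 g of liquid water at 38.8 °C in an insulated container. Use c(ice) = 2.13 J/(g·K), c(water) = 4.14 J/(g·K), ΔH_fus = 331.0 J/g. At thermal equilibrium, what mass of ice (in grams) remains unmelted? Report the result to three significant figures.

Heat to warm all ice to 0 °C: 386.1×2.13×9.2 = 7566.0 J
Heat released by water cooling to 0 °C: 73.4×4.14×38.8 = 11790 J
11790 J < 7566.0 + 386.1×331.0 = 135365.1 J, so not all ice melts; final T = 0 °C.
Heat left for melting: 11790 − 7566.0 = 4224.0 J
Mass melted = 4224.0 / 331.0 = 12.76 g
Ice remaining = 386.1 − 12.76 = 373.34 g

m_ice remaining = 373 g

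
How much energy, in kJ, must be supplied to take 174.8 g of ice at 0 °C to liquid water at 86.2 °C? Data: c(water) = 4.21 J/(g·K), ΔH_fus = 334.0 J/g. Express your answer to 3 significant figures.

q1 (melt at 0 °C): 174.8 × 334.0 = 58383 J
q2 (heat water 0.0→86.2 °C): 174.8 × 4.21 × 86.2 = 63435 J
Total: 58383 + 63435 = 121818 J = 122 kJ

q = 122 kJ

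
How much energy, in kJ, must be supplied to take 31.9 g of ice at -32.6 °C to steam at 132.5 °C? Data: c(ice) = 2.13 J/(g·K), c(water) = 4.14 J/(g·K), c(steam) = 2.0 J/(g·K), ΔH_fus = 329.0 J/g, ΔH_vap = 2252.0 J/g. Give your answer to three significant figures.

q = 99.8 kJ

q1 (heat ice -32.6→0.0 °C): 31.9 × 2.13 × 32.6 = 2215 J
q2 (melt at 0 °C): 31.9 × 329.0 = 10495 J
q3 (heat water 0.0→100.0 °C): 31.9 × 4.14 × 100.0 = 13207 J
q4 (vaporize at 100 °C): 31.9 × 2252.0 = 71839 J
q5 (heat steam 100.0→132.5 °C): 31.9 × 2.0 × 32.5 = 2074 J
Total: 2215 + 10495 + 13207 + 71839 + 2074 = 99830 J = 99.8 kJ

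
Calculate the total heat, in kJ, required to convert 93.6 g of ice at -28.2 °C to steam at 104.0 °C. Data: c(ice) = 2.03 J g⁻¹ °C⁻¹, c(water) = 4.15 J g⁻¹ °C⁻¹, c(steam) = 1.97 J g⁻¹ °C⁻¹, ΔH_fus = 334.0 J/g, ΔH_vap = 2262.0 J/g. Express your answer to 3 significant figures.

q1 (heat ice -28.2→0.0 °C): 93.6 × 2.03 × 28.2 = 5358 J
q2 (melt at 0 °C): 93.6 × 334.0 = 31262 J
q3 (heat water 0.0→100.0 °C): 93.6 × 4.15 × 100.0 = 38844 J
q4 (vaporize at 100 °C): 93.6 × 2262.0 = 211723 J
q5 (heat steam 100.0→104.0 °C): 93.6 × 1.97 × 4.0 = 738 J
Total: 5358 + 31262 + 38844 + 211723 + 738 = 287925 J = 288 kJ

q = 288 kJ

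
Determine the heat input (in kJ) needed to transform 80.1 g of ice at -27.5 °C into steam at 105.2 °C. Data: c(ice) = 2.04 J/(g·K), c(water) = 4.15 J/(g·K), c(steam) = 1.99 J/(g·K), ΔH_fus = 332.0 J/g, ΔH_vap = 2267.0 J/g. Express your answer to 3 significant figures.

q1 (heat ice -27.5→0.0 °C): 80.1 × 2.04 × 27.5 = 4494 J
q2 (melt at 0 °C): 80.1 × 332.0 = 26593 J
q3 (heat water 0.0→100.0 °C): 80.1 × 4.15 × 100.0 = 33242 J
q4 (vaporize at 100 °C): 80.1 × 2267.0 = 181587 J
q5 (heat steam 100.0→105.2 °C): 80.1 × 1.99 × 5.2 = 829 J
Total: 4494 + 26593 + 33242 + 181587 + 829 = 246745 J = 247 kJ

q = 247 kJ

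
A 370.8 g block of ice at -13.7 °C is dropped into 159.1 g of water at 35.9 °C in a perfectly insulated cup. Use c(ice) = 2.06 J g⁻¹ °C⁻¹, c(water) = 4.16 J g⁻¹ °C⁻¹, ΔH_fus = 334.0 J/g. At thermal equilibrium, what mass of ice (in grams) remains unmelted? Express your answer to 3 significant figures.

m_ice remaining = 331 g

Heat to warm all ice to 0 °C: 370.8×2.06×13.7 = 10465 J
Heat released by water cooling to 0 °C: 159.1×4.16×35.9 = 23761 J
23761 J < 10465 + 370.8×334.0 = 134312.2 J, so not all ice melts; final T = 0 °C.
Heat left for melting: 23761 − 10465 = 13296 J
Mass melted = 13296 / 334.0 = 39.81 g
Ice remaining = 370.8 − 39.81 = 330.99 g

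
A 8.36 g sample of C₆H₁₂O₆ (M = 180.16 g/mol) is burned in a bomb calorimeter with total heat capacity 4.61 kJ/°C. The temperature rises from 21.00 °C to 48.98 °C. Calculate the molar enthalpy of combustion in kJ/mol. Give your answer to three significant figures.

ΔT = 48.98 − 21.00 = 27.98 °C
q_cal = C_cal × ΔT = 4.61 × 27.98 = 128.9878 kJ
n = 8.36 / 180.16 = 0.04640 mol
q_rxn = −q_cal = -128.9878 kJ
ΔH = -128.9878 / 0.04640 = -2780 kJ/mol

ΔH = -2780 kJ/mol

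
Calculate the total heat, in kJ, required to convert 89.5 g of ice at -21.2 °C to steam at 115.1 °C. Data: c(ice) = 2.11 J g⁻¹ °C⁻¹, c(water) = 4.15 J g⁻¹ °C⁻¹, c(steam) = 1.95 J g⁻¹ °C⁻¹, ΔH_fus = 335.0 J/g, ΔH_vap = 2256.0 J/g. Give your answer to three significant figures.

q1 (heat ice -21.2→0.0 °C): 89.5 × 2.11 × 21.2 = 4004 J
q2 (melt at 0 °C): 89.5 × 335.0 = 29983 J
q3 (heat water 0.0→100.0 °C): 89.5 × 4.15 × 100.0 = 37143 J
q4 (vaporize at 100 °C): 89.5 × 2256.0 = 201912 J
q5 (heat steam 100.0→115.1 °C): 89.5 × 1.95 × 15.1 = 2635 J
Total: 4004 + 29983 + 37143 + 201912 + 2635 = 275677 J = 276 kJ

q = 276 kJ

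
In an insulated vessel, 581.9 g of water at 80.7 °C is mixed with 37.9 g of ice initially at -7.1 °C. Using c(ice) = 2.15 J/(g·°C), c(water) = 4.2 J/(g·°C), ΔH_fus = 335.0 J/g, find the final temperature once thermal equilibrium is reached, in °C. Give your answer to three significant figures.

T_f = 70.7 °C

Heat to bring ice to 0 °C and melt it: q₁ = 37.9×2.15×7.1 + 37.9×335.0 = 13275 J
Heat the water can supply cooling to 0 °C: 581.9×4.2×80.7 = 197229 J > q₁, so all ice melts.
Energy balance: 581.9×4.2×(80.7 − T) = 13275 + 37.9×4.2×(T − 0)
2443.98(80.7 − T) = 13275 + 159.18 T
197229 − 13275 = 2603.16 T
T = 183954 / 2603.16 = 70.67 °C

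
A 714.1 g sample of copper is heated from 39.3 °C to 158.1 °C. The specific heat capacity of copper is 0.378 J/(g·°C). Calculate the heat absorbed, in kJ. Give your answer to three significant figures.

q = 32.1 kJ

q = m c ΔT = 714.1 × 0.378 × (158.1 − 39.3)
q = 714.1 × 0.378 × 118.8 = 32070 J = 32.1 kJ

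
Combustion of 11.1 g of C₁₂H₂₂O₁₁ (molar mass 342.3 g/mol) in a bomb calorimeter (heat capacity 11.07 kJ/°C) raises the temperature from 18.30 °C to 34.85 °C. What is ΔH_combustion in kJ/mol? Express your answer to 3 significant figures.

ΔH = -5650 kJ/mol

ΔT = 34.85 − 18.30 = 16.55 °C
q_cal = C_cal × ΔT = 11.07 × 16.55 = 183.2085 kJ
n = 11.1 / 342.3 = 0.03243 mol
q_rxn = −q_cal = -183.2085 kJ
ΔH = -183.2085 / 0.03243 = -5649 kJ/mol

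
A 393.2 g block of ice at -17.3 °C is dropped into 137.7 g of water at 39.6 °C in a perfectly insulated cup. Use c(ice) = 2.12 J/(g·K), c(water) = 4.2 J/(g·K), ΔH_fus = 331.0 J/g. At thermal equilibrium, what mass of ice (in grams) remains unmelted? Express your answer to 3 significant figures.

Heat to warm all ice to 0 °C: 393.2×2.12×17.3 = 14421 J
Heat released by water cooling to 0 °C: 137.7×4.2×39.6 = 22902 J
22902 J < 14421 + 393.2×331.0 = 144570.2 J, so not all ice melts; final T = 0 °C.
Heat left for melting: 22902 − 14421 = 8481 J
Mass melted = 8481 / 331.0 = 25.62 g
Ice remaining = 393.2 − 25.62 = 367.58 g

m_ice remaining = 368 g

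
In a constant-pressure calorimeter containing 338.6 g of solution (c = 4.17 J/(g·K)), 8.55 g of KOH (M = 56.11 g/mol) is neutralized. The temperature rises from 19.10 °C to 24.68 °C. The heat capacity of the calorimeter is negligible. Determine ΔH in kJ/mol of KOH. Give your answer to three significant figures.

ΔH = -51.7 kJ/mol

|ΔT| = |24.68 − 19.10| = 5.58 °C
|q_surr| = (338.6 × 4.17) × 5.58 = 1411.962 × 5.58 = 7879 J
n(KOH) = 8.55 / 56.11 = 0.1524 mol
Temperature rose, so q_rxn = −|q_surr| = -7.879 kJ
ΔH = q_rxn / n = -51.70 kJ/mol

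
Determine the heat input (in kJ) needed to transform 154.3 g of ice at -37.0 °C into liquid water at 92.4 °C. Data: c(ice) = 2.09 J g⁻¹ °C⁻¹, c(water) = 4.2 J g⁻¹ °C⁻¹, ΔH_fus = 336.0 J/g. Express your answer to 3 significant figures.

q = 124 kJ

q1 (heat ice -37.0→0.0 °C): 154.3 × 2.09 × 37.0 = 11932 J
q2 (melt at 0 °C): 154.3 × 336.0 = 51845 J
q3 (heat water 0.0→92.4 °C): 154.3 × 4.2 × 92.4 = 59881 J
Total: 11932 + 51845 + 59881 = 123658 J = 124 kJ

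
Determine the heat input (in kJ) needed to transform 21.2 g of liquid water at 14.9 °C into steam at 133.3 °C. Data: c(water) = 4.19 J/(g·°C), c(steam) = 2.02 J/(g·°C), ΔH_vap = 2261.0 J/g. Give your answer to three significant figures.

q1 (heat water 14.9→100.0 °C): 21.2 × 4.19 × 85.1 = 7559 J
q2 (vaporize at 100 °C): 21.2 × 2261.0 = 47933 J
q3 (heat steam 100.0→133.3 °C): 21.2 × 2.02 × 33.3 = 1426 J
Total: 7559 + 47933 + 1426 = 56918 J = 56.9 kJ

q = 56.9 kJ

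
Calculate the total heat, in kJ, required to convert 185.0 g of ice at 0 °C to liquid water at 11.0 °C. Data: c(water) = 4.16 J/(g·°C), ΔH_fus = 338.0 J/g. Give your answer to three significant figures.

q1 (melt at 0 °C): 185.0 × 338.0 = 62530 J
q2 (heat water 0.0→11.0 °C): 185.0 × 4.16 × 11.0 = 8466 J
Total: 62530 + 8466 = 70996 J = 71.0 kJ

q = 71.0 kJ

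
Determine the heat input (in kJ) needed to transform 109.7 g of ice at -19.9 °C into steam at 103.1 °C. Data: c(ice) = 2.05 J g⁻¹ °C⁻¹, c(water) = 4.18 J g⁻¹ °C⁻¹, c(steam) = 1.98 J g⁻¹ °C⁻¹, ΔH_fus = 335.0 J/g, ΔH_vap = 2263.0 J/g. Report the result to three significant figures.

q1 (heat ice -19.9→0.0 °C): 109.7 × 2.05 × 19.9 = 4475 J
q2 (melt at 0 °C): 109.7 × 335.0 = 36750 J
q3 (heat water 0.0→100.0 °C): 109.7 × 4.18 × 100.0 = 45855 J
q4 (vaporize at 100 °C): 109.7 × 2263.0 = 248251 J
q5 (heat steam 100.0→103.1 °C): 109.7 × 1.98 × 3.1 = 673 J
Total: 4475 + 36750 + 45855 + 248251 + 673 = 336004 J = 336 kJ

q = 336 kJ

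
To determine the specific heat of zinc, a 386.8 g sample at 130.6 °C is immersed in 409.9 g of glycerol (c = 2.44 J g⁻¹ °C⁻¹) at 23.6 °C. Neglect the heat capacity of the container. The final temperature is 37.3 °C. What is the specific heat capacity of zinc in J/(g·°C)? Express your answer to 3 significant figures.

c = 0.380 J/(g·°C)

q_gained = (409.9 × 2.44) × (37.3 − 23.6) = 13700 J
q_lost = 386.8 × c × (130.6 − 37.3) = 36088.44 c
Set equal: c = 13700 / 36088.44 = 0.380 J/(g·°C)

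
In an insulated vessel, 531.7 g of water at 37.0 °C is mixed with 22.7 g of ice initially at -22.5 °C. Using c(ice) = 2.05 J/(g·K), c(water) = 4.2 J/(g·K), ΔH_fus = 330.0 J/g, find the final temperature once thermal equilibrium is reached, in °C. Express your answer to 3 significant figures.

Heat to bring ice to 0 °C and melt it: q₁ = 22.7×2.05×22.5 + 22.7×330.0 = 8538.0 J
Heat the water can supply cooling to 0 °C: 531.7×4.2×37.0 = 82626.2 J > q₁, so all ice melts.
Energy balance: 531.7×4.2×(37.0 − T) = 8538.0 + 22.7×4.2×(T − 0)
2233.14(37.0 − T) = 8538.0 + 95.34 T
82626.2 − 8538.0 = 2328.48 T
T = 74088.2 / 2328.48 = 31.82 °C

T_f = 31.8 °C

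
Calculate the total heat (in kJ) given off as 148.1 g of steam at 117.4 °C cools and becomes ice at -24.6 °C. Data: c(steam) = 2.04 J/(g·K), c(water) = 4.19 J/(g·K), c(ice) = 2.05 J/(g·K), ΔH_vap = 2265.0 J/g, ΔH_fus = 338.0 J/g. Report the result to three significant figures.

q = 460 kJ

q1 (cool steam 117.4→100 °C): 148.1 × 2.04 × 17.4 = 5257 J
q2 (condense at 100 °C): 148.1 × 2265.0 = 335447 J
q3 (cool water 100→0 °C): 148.1 × 4.19 × 100.0 = 62054 J
q4 (freeze at 0 °C): 148.1 × 338.0 = 50058 J
q5 (cool ice 0→-24.6 °C): 148.1 × 2.05 × 24.6 = 7469 J
Total: 5257 + 335447 + 62054 + 50058 + 7469 = 460285 J = 460 kJ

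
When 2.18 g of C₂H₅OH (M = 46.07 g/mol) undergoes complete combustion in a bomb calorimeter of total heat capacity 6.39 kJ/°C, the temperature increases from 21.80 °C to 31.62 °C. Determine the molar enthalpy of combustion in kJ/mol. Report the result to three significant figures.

ΔH = -1330 kJ/mol

ΔT = 31.62 − 21.80 = 9.82 °C
q_cal = C_cal × ΔT = 6.39 × 9.82 = 62.7498 kJ
n = 2.18 / 46.07 = 0.04732 mol
q_rxn = −q_cal = -62.7498 kJ
ΔH = -62.7498 / 0.04732 = -1326 kJ/mol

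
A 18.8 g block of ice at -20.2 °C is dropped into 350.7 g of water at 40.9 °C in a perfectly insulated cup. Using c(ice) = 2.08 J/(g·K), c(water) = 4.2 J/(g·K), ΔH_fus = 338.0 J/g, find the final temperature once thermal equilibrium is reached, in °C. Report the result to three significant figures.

T_f = 34.2 °C

Heat to bring ice to 0 °C and melt it: q₁ = 18.8×2.08×20.2 + 18.8×338.0 = 7144.3 J
Heat the water can supply cooling to 0 °C: 350.7×4.2×40.9 = 60243.2 J > q₁, so all ice melts.
Energy balance: 350.7×4.2×(40.9 − T) = 7144.3 + 18.8×4.2×(T − 0)
1472.94(40.9 − T) = 7144.3 + 78.96 T
60243.2 − 7144.3 = 1551.90 T
T = 53098.9 / 1551.90 = 34.22 °C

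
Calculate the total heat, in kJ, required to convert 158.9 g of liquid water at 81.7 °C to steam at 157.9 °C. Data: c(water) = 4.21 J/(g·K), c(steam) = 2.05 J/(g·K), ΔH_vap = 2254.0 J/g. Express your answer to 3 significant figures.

q = 389 kJ

q1 (heat water 81.7→100.0 °C): 158.9 × 4.21 × 18.3 = 12242 J
q2 (vaporize at 100 °C): 158.9 × 2254.0 = 358161 J
q3 (heat steam 100.0→157.9 °C): 158.9 × 2.05 × 57.9 = 18861 J
Total: 12242 + 358161 + 18861 = 389264 J = 389 kJ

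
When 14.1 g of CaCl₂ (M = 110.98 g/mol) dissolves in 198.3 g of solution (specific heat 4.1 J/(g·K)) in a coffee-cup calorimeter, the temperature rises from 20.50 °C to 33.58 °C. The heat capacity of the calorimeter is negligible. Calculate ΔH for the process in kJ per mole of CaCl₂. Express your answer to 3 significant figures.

ΔH = -83.7 kJ/mol

|ΔT| = |33.58 − 20.50| = 13.08 °C
|q_surr| = (198.3 × 4.1) × 13.08 = 813.03 × 13.08 = 10630 J
n(CaCl₂) = 14.1 / 110.98 = 0.1270 mol
Temperature rose, so q_rxn = −|q_surr| = -10.63 kJ
ΔH = q_rxn / n = -83.70 kJ/mol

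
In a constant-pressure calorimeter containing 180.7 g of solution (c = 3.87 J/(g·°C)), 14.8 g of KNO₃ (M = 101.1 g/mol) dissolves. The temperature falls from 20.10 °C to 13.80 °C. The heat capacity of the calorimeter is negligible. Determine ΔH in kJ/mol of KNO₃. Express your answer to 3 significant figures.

ΔH = 30.1 kJ/mol

|ΔT| = |13.80 − 20.10| = 6.30 °C
|q_surr| = (180.7 × 3.87) × 6.30 = 699.309 × 6.30 = 4406 J
n(KNO₃) = 14.8 / 101.1 = 0.1464 mol
Temperature fell, so q_rxn = +|q_surr| = 4.406 kJ
ΔH = q_rxn / n = 30.10 kJ/mol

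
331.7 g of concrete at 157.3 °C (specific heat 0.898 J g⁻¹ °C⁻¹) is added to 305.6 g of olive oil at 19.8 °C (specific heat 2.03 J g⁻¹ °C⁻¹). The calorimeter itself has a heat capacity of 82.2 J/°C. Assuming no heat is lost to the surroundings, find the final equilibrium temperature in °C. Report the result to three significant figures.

T_f = 60.7 °C

Heat lost by concrete = heat gained by olive oil + calorimeter.
(331.7)(0.898)(157.3 − T) = [(305.6)(2.03) + 82.2](T − 19.8)
297.8666 (157.3 − T) = 702.568 (T − 19.8)
46854 − 297.8666 T = 702.568 T − 13911
60765 = 1000.4346 T
T = 60.74 °C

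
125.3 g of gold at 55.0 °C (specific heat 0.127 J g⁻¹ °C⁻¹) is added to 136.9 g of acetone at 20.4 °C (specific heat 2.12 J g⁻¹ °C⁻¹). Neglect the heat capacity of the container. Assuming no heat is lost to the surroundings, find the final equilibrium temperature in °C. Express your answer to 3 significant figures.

T_f = 22.2 °C

Heat lost by gold = heat gained by acetone.
(125.3)(0.127)(55.0 − T) = (136.9)(2.12)(T − 20.4)
15.9131 (55.0 − T) = 290.228 (T − 20.4)
875.22 − 15.9131 T = 290.228 T − 5920.7
6795.92 = 306.1411 T
T = 22.20 °C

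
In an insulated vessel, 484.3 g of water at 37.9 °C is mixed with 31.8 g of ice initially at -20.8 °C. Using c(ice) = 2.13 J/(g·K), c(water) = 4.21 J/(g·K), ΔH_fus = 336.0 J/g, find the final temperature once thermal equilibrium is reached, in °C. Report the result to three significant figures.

T_f = 30.0 °C

Heat to bring ice to 0 °C and melt it: q₁ = 31.8×2.13×20.8 + 31.8×336.0 = 12094 J
Heat the water can supply cooling to 0 °C: 484.3×4.21×37.9 = 77274.4 J > q₁, so all ice melts.
Energy balance: 484.3×4.21×(37.9 − T) = 12094 + 31.8×4.21×(T − 0)
2038.903(37.9 − T) = 12094 + 133.878 T
77274.4 − 12094 = 2172.781 T
T = 65180.4 / 2172.781 = 30.00 °C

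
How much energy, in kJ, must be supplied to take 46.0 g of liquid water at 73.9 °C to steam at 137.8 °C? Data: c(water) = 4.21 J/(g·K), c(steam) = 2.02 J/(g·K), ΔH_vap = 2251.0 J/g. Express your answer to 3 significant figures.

q = 112 kJ

q1 (heat water 73.9→100.0 °C): 46.0 × 4.21 × 26.1 = 5055 J
q2 (vaporize at 100 °C): 46.0 × 2251.0 = 103546 J
q3 (heat steam 100.0→137.8 °C): 46.0 × 2.02 × 37.8 = 3512 J
Total: 5055 + 103546 + 3512 = 112113 J = 112 kJ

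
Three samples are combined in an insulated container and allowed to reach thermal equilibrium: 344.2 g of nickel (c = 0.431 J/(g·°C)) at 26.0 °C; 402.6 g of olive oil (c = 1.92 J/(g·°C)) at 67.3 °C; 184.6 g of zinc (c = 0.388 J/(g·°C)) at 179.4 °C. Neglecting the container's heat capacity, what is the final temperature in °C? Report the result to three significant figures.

T_f = 69.2 °C

Σ mᵢcᵢ(T − Tᵢ) = 0  ⇒  T = Σ mᵢcᵢTᵢ / Σ mᵢcᵢ
Σ mᵢcᵢ = 344.2×0.431 + 402.6×1.92 + 184.6×0.388 = 992.9670
Σ mᵢcᵢTᵢ = 148.3502×26.0 + 772.992×67.3 + 71.6248×179.4 = 68729
T = 68729 / 992.9670 = 69.22 °C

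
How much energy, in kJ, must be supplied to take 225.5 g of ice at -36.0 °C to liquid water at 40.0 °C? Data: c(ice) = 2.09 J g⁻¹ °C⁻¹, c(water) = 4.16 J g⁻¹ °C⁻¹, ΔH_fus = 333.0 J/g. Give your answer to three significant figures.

q1 (heat ice -36.0→0.0 °C): 225.5 × 2.09 × 36.0 = 16967 J
q2 (melt at 0 °C): 225.5 × 333.0 = 75092 J
q3 (heat water 0.0→40.0 °C): 225.5 × 4.16 × 40.0 = 37523 J
Total: 16967 + 75092 + 37523 = 129582 J = 130 kJ

q = 130 kJ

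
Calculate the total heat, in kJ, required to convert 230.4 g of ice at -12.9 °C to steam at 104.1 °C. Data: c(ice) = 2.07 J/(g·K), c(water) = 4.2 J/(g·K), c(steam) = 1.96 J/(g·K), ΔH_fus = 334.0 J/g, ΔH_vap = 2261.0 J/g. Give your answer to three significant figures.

q = 703 kJ

q1 (heat ice -12.9→0.0 °C): 230.4 × 2.07 × 12.9 = 6152 J
q2 (melt at 0 °C): 230.4 × 334.0 = 76954 J
q3 (heat water 0.0→100.0 °C): 230.4 × 4.2 × 100.0 = 96768 J
q4 (vaporize at 100 °C): 230.4 × 2261.0 = 520934 J
q5 (heat steam 100.0→104.1 °C): 230.4 × 1.96 × 4.1 = 1851 J
Total: 6152 + 76954 + 96768 + 520934 + 1851 = 702659 J = 703 kJ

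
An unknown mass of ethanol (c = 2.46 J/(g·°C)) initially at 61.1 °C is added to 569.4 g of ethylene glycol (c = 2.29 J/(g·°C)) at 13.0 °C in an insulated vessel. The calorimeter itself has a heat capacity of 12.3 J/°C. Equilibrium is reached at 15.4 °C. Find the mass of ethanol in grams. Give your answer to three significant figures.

m = 28.1 g

q_gained = (569.4 × 2.29 + 12.3) × (15.4 − 13.0) = 3159 J
q_lost = m × 2.46 × (61.1 − 15.4) = 112.422 m
m = 3159 / 112.422 = 28.1 g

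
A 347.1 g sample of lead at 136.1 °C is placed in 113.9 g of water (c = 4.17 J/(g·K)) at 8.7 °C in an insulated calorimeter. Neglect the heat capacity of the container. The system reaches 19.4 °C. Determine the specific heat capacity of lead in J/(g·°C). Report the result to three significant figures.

c = 0.125 J/(g·°C)

q_gained = (113.9 × 4.17) × (19.4 − 8.7) = 5082 J
q_lost = 347.1 × c × (136.1 − 19.4) = 40506.57 c
Set equal: c = 5082 / 40506.57 = 0.125 J/(g·°C)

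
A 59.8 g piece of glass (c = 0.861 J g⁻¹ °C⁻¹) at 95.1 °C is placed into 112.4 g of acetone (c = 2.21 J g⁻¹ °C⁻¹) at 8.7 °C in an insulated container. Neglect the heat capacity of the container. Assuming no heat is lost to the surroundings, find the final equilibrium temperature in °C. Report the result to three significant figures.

Heat lost by glass = heat gained by acetone.
(59.8)(0.861)(95.1 − T) = (112.4)(2.21)(T − 8.7)
51.4878 (95.1 − T) = 248.404 (T − 8.7)
4896.5 − 51.4878 T = 248.404 T − 2161.1
7057.6 = 299.8918 T
T = 23.53 °C

T_f = 23.5 °C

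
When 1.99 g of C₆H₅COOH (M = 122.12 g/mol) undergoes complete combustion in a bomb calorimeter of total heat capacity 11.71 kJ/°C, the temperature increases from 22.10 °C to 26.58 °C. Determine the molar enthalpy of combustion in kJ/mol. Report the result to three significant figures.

ΔH = -3220 kJ/mol

ΔT = 26.58 − 22.10 = 4.48 °C
q_cal = C_cal × ΔT = 11.71 × 4.48 = 52.4608 kJ
n = 1.99 / 122.12 = 0.01630 mol
q_rxn = −q_cal = -52.4608 kJ
ΔH = -52.4608 / 0.01630 = -3218 kJ/mol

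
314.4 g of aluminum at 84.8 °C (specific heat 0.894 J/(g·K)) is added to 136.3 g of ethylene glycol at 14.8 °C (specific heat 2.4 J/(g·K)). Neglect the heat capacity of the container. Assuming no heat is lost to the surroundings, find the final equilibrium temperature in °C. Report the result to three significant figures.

Heat lost by aluminum = heat gained by ethylene glycol.
(314.4)(0.894)(84.8 − T) = (136.3)(2.4)(T − 14.8)
281.0736 (84.8 − T) = 327.12 (T − 14.8)
23835 − 281.0736 T = 327.12 T − 4841.4
28676.4 = 608.1936 T
T = 47.15 °C

T_f = 47.2 °C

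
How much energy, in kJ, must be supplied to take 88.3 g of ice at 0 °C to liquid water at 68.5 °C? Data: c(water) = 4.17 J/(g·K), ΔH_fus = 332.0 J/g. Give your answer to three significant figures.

q1 (melt at 0 °C): 88.3 × 332.0 = 29316 J
q2 (heat water 0.0→68.5 °C): 88.3 × 4.17 × 68.5 = 25222 J
Total: 29316 + 25222 = 54538 J = 54.5 kJ

q = 54.5 kJ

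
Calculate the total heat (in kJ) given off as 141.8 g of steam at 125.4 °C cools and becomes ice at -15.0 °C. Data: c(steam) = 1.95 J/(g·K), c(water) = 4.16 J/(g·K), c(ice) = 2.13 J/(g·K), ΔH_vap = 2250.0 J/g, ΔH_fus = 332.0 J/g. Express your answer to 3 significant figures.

q = 437 kJ

q1 (cool steam 125.4→100 °C): 141.8 × 1.95 × 25.4 = 7023 J
q2 (condense at 100 °C): 141.8 × 2250.0 = 319050 J
q3 (cool water 100→0 °C): 141.8 × 4.16 × 100.0 = 58989 J
q4 (freeze at 0 °C): 141.8 × 332.0 = 47078 J
q5 (cool ice 0→-15.0 °C): 141.8 × 2.13 × 15.0 = 4531 J
Total: 7023 + 319050 + 58989 + 47078 + 4531 = 436671 J = 437 kJ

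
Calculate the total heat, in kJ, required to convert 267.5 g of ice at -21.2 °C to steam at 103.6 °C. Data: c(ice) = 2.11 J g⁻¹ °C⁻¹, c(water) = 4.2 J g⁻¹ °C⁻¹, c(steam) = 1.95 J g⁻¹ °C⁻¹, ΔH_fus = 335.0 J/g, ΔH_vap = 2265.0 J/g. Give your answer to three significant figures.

q = 822 kJ

q1 (heat ice -21.2→0.0 °C): 267.5 × 2.11 × 21.2 = 11966 J
q2 (melt at 0 °C): 267.5 × 335.0 = 89613 J
q3 (heat water 0.0→100.0 °C): 267.5 × 4.2 × 100.0 = 112350 J
q4 (vaporize at 100 °C): 267.5 × 2265.0 = 605888 J
q5 (heat steam 100.0→103.6 °C): 267.5 × 1.95 × 3.6 = 1878 J
Total: 11966 + 89613 + 112350 + 605888 + 1878 = 821695 J = 822 kJ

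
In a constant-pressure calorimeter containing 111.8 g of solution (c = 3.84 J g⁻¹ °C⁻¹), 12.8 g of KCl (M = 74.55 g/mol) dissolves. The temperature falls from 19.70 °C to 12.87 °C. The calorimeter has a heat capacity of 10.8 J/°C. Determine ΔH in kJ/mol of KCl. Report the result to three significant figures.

|ΔT| = |12.87 − 19.70| = 6.83 °C
|q_surr| = (111.8 × 3.84 + 10.8) × 6.83 = 440.112 × 6.83 = 3006 J
n(KCl) = 12.8 / 74.55 = 0.1717 mol
Temperature fell, so q_rxn = +|q_surr| = 3.006 kJ
ΔH = q_rxn / n = 17.51 kJ/mol

ΔH = 17.5 kJ/mol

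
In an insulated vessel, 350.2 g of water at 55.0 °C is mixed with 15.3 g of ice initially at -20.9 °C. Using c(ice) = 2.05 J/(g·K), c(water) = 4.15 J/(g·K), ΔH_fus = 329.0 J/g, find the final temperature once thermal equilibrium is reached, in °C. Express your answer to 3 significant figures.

T_f = 48.9 °C

Heat to bring ice to 0 °C and melt it: q₁ = 15.3×2.05×20.9 + 15.3×329.0 = 5689.2 J
Heat the water can supply cooling to 0 °C: 350.2×4.15×55.0 = 79933.2 J > q₁, so all ice melts.
Energy balance: 350.2×4.15×(55.0 − T) = 5689.2 + 15.3×4.15×(T − 0)
1453.33(55.0 − T) = 5689.2 + 63.495 T
79933.2 − 5689.2 = 1516.825 T
T = 74244.0 / 1516.825 = 48.947 °C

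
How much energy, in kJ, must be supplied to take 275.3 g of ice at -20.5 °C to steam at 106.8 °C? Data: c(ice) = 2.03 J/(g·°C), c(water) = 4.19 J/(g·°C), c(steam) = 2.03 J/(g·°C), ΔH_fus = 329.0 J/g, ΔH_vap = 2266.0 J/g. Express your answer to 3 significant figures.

q1 (heat ice -20.5→0.0 °C): 275.3 × 2.03 × 20.5 = 11457 J
q2 (melt at 0 °C): 275.3 × 329.0 = 90574 J
q3 (heat water 0.0→100.0 °C): 275.3 × 4.19 × 100.0 = 115351 J
q4 (vaporize at 100 °C): 275.3 × 2266.0 = 623830 J
q5 (heat steam 100.0→106.8 °C): 275.3 × 2.03 × 6.8 = 3800 J
Total: 11457 + 90574 + 115351 + 623830 + 3800 = 845012 J = 845 kJ

q = 845 kJ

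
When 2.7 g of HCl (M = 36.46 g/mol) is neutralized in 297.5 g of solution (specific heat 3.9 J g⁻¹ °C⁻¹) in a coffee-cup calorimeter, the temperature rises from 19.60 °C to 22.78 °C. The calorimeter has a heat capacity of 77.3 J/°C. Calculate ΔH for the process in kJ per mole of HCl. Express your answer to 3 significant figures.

|ΔT| = |22.78 − 19.60| = 3.18 °C
|q_surr| = (297.5 × 3.9 + 77.3) × 3.18 = 1237.55 × 3.18 = 3935 J
n(HCl) = 2.7 / 36.46 = 0.07405 mol
Temperature rose, so q_rxn = −|q_surr| = -3.935 kJ
ΔH = q_rxn / n = -53.14 kJ/mol

ΔH = -53.1 kJ/mol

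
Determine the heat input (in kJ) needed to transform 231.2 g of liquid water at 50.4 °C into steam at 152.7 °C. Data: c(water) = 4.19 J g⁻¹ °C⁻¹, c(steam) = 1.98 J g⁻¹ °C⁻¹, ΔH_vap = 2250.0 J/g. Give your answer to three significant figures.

q = 592 kJ

q1 (heat water 50.4→100.0 °C): 231.2 × 4.19 × 49.6 = 48049 J
q2 (vaporize at 100 °C): 231.2 × 2250.0 = 520200 J
q3 (heat steam 100.0→152.7 °C): 231.2 × 1.98 × 52.7 = 24125 J
Total: 48049 + 520200 + 24125 = 592374 J = 592 kJ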